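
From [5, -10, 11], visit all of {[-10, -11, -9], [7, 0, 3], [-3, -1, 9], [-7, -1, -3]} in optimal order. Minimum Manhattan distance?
72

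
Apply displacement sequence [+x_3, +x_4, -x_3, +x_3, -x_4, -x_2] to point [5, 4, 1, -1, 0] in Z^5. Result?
(5, 3, 2, -1, 0)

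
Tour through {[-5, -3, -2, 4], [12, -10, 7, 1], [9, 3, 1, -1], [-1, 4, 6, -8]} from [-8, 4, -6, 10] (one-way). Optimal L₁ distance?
98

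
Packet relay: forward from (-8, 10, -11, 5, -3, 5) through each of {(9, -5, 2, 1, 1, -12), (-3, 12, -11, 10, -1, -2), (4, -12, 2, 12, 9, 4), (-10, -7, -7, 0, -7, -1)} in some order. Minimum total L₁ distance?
165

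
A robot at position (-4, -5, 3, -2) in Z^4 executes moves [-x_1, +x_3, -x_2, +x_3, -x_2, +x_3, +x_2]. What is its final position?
(-5, -6, 6, -2)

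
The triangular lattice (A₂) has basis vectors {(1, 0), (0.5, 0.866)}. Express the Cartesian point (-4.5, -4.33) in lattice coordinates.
-2b₁ - 5b₂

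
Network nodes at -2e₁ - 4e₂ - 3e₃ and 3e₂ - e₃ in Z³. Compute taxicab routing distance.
11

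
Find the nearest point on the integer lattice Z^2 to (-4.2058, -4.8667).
(-4, -5)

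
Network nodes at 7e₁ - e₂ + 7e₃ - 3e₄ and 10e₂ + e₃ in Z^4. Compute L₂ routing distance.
14.6629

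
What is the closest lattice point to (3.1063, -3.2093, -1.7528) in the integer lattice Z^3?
(3, -3, -2)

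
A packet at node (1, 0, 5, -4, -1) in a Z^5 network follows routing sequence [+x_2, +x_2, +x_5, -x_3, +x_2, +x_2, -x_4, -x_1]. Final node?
(0, 4, 4, -5, 0)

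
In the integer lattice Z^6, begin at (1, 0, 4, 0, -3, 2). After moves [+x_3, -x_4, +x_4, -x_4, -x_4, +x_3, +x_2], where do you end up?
(1, 1, 6, -2, -3, 2)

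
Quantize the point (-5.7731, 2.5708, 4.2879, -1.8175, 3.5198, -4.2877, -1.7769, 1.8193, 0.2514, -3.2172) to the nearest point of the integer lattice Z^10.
(-6, 3, 4, -2, 4, -4, -2, 2, 0, -3)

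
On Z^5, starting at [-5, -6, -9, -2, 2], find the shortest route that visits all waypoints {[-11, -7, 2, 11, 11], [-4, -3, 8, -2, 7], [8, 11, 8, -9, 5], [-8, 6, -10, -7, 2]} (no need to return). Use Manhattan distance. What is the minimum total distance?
134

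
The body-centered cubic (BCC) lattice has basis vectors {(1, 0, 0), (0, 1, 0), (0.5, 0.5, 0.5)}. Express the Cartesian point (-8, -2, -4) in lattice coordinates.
-4b₁ + 2b₂ - 8b₃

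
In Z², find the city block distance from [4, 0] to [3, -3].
4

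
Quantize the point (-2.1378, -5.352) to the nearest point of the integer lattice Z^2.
(-2, -5)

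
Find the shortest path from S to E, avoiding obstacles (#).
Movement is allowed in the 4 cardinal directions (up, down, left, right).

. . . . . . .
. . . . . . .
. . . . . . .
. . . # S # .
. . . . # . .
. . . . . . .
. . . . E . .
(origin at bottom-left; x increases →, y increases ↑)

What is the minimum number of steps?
9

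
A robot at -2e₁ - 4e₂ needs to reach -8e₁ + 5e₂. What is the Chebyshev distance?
9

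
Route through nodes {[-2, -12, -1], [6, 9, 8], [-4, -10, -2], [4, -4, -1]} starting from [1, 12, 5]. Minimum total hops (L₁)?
54
(one optimal route: (1, 12, 5) → (6, 9, 8) → (4, -4, -1) → (-2, -12, -1) → (-4, -10, -2))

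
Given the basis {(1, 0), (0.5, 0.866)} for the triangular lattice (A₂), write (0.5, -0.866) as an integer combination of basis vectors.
b₁ - b₂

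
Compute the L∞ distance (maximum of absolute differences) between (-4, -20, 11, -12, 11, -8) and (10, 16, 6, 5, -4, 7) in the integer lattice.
36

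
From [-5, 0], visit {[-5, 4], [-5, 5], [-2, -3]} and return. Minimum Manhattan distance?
22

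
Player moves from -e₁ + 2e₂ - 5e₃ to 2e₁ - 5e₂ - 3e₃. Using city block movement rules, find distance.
12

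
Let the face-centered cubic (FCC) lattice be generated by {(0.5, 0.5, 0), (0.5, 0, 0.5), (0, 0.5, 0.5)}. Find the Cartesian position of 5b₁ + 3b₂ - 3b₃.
(4, 1, 0)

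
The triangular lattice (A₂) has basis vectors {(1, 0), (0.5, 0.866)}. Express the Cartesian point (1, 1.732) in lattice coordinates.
2b₂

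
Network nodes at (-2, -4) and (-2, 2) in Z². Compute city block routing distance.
6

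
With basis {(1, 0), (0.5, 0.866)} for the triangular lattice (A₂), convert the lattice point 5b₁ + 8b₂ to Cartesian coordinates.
(9, 6.928)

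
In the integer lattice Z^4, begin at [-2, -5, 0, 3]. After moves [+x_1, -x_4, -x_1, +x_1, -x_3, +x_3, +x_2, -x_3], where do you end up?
(-1, -4, -1, 2)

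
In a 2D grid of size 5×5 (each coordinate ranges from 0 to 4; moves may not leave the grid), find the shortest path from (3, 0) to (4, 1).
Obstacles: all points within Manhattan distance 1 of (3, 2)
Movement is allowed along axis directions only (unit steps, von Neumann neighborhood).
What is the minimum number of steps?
2
(one shortest path: (3, 0) → (4, 0) → (4, 1))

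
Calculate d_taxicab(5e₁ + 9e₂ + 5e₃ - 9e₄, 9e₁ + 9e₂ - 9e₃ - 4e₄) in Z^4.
23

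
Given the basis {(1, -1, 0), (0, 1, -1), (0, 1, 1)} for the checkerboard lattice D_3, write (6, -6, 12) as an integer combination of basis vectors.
6b₁ - 6b₂ + 6b₃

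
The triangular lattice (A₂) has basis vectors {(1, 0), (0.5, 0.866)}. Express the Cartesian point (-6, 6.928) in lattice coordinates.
-10b₁ + 8b₂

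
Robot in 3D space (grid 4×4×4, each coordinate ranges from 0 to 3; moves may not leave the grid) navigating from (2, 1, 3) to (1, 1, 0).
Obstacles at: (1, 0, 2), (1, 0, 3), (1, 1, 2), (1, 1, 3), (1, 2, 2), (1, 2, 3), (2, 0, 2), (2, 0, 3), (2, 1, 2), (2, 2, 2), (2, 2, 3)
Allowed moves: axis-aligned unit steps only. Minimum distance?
6
(one shortest path: (2, 1, 3) → (3, 1, 3) → (3, 1, 2) → (3, 1, 1) → (2, 1, 1) → (1, 1, 1) → (1, 1, 0))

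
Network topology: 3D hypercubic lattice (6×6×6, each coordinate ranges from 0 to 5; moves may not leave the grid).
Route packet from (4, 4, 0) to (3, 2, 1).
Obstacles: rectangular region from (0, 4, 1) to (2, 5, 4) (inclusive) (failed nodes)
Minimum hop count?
4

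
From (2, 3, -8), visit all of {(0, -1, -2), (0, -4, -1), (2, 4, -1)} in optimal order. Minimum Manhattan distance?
20
(one optimal route: (2, 3, -8) → (2, 4, -1) → (0, -1, -2) → (0, -4, -1))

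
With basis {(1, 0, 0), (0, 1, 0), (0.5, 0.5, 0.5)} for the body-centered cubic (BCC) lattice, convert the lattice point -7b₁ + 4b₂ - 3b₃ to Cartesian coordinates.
(-8.5, 2.5, -1.5)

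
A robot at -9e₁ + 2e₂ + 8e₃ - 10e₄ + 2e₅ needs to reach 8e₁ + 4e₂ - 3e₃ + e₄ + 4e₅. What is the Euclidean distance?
23.2164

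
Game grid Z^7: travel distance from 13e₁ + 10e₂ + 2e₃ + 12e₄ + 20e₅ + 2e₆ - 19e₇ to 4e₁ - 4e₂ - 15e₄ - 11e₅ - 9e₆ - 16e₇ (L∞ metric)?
31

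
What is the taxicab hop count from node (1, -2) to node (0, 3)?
6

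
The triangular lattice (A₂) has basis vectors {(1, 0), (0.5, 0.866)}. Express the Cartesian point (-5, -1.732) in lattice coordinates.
-4b₁ - 2b₂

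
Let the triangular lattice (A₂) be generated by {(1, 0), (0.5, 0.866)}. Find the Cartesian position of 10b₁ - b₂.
(9.5, -0.866)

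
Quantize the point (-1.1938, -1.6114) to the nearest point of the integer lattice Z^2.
(-1, -2)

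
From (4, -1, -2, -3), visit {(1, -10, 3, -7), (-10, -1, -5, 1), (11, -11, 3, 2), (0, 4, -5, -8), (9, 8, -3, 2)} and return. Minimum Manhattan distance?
136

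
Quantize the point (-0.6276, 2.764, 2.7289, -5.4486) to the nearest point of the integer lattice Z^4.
(-1, 3, 3, -5)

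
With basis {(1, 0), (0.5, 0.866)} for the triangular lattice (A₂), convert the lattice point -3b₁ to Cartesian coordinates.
(-3, 0)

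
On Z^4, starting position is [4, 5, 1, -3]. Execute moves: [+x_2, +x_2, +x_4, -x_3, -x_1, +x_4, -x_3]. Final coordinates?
(3, 7, -1, -1)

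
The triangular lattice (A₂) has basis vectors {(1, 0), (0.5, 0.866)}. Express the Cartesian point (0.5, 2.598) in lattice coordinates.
-b₁ + 3b₂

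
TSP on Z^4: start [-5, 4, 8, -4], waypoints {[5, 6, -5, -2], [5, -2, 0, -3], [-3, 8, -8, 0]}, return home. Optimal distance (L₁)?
80
(one optimal route: (-5, 4, 8, -4) → (5, -2, 0, -3) → (5, 6, -5, -2) → (-3, 8, -8, 0) → (-5, 4, 8, -4))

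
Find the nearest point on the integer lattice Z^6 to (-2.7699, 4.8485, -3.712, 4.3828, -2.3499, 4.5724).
(-3, 5, -4, 4, -2, 5)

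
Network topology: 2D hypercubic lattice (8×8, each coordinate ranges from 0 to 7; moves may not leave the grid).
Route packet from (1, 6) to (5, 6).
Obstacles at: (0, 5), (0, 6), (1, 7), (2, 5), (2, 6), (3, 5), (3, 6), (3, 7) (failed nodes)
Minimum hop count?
8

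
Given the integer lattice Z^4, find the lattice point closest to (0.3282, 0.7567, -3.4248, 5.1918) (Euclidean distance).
(0, 1, -3, 5)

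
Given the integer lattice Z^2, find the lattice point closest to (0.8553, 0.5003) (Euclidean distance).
(1, 1)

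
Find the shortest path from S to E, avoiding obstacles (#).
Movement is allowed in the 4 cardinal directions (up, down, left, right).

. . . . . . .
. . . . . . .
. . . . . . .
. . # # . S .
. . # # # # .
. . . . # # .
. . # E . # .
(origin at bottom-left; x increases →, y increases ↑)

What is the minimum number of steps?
11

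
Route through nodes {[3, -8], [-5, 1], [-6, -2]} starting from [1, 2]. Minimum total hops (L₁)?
26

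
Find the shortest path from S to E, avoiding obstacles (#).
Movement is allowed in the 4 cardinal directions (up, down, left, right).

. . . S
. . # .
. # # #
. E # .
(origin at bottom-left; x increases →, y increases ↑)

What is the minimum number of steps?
7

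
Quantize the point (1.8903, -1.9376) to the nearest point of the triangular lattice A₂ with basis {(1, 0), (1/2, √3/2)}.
(2, -1.732)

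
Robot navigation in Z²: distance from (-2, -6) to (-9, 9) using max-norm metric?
15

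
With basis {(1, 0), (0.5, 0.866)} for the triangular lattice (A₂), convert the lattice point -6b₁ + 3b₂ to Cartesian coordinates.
(-4.5, 2.598)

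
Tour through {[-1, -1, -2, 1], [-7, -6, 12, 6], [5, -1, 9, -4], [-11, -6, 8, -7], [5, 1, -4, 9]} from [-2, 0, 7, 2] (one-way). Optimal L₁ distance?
104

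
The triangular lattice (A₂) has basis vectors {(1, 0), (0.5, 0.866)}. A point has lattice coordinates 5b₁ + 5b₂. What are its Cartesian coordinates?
(7.5, 4.33)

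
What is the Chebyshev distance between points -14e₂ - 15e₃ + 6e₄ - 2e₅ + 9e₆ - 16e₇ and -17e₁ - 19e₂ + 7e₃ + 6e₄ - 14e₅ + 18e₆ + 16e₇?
32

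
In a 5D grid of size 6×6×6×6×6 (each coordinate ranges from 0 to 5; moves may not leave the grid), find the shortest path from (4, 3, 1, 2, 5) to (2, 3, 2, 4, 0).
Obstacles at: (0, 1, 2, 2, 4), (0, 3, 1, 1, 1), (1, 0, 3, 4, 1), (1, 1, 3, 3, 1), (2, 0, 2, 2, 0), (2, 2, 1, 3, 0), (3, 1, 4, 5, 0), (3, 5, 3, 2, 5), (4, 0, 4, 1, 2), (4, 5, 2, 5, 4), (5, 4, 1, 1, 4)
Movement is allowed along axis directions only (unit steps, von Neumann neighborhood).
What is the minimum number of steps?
10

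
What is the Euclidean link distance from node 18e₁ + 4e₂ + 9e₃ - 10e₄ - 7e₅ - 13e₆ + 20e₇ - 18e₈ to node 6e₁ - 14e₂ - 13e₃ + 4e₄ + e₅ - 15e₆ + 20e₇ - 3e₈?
37.9605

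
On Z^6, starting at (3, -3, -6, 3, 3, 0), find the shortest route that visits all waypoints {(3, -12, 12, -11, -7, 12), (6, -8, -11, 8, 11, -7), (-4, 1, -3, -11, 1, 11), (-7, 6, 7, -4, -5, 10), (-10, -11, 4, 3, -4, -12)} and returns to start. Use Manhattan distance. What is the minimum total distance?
272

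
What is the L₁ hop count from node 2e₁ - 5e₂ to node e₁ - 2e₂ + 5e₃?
9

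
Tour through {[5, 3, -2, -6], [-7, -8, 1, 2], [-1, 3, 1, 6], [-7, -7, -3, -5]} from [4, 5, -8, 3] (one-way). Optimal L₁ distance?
72
(one optimal route: (4, 5, -8, 3) → (5, 3, -2, -6) → (-1, 3, 1, 6) → (-7, -8, 1, 2) → (-7, -7, -3, -5))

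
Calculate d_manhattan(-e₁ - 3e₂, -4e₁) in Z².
6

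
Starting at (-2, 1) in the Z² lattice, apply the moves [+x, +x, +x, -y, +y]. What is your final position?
(1, 1)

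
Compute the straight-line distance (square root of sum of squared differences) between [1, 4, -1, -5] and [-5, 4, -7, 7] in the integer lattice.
14.6969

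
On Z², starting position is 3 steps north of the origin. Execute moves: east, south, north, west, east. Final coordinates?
(1, 3)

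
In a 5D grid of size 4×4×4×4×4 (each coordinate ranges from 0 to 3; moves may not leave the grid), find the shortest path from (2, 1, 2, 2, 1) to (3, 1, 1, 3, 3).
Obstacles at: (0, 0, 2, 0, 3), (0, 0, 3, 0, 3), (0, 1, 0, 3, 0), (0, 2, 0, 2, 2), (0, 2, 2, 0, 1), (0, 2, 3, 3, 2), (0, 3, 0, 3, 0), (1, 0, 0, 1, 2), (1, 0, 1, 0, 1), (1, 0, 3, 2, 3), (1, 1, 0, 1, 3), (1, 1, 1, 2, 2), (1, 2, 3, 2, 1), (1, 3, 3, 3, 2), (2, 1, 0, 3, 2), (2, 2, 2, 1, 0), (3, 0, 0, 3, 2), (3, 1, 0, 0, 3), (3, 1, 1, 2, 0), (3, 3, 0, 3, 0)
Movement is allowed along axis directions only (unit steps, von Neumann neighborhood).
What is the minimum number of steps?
5
(one shortest path: (2, 1, 2, 2, 1) → (3, 1, 2, 2, 1) → (3, 1, 1, 2, 1) → (3, 1, 1, 3, 1) → (3, 1, 1, 3, 2) → (3, 1, 1, 3, 3))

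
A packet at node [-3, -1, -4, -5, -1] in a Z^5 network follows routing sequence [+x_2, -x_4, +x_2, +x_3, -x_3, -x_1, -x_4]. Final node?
(-4, 1, -4, -7, -1)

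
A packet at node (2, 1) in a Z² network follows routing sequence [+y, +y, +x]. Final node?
(3, 3)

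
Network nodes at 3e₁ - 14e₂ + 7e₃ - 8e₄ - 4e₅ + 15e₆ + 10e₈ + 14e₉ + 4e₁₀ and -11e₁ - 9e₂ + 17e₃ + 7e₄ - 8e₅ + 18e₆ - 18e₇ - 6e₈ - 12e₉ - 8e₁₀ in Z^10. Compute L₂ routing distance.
44.3959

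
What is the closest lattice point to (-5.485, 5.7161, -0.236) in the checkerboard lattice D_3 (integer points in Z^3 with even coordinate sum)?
(-6, 6, 0)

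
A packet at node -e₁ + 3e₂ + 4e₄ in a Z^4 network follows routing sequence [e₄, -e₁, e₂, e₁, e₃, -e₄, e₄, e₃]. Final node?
(-1, 4, 2, 5)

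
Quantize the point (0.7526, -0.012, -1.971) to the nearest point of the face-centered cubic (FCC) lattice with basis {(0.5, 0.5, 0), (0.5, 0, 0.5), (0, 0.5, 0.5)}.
(1, 0, -2)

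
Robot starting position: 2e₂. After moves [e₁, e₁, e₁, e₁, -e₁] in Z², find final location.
(3, 2)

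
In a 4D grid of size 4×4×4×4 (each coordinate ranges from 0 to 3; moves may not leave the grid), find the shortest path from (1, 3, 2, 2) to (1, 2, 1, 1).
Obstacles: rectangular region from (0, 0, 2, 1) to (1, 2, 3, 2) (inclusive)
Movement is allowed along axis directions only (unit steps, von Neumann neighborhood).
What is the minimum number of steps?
3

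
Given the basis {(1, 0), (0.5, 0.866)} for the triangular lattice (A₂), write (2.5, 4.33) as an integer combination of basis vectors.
5b₂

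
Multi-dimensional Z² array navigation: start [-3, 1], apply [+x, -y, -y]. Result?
(-2, -1)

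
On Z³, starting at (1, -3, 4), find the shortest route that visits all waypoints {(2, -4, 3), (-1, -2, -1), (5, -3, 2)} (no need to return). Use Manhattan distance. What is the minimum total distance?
18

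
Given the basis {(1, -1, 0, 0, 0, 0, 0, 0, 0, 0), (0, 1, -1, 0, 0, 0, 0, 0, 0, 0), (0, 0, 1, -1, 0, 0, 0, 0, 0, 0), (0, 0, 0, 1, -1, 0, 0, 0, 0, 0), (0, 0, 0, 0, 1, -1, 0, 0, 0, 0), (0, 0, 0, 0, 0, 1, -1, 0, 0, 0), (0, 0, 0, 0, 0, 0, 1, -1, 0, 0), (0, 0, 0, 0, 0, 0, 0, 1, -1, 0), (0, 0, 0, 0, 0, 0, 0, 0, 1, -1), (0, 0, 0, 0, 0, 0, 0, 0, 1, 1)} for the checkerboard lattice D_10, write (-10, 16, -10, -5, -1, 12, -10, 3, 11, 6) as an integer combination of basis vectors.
-10b₁ + 6b₂ - 4b₃ - 9b₄ - 10b₅ + 2b₆ - 8b₇ - 5b₈ + 6b₁₀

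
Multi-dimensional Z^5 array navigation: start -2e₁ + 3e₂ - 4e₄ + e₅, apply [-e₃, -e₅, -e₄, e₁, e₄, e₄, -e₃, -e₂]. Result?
(-1, 2, -2, -3, 0)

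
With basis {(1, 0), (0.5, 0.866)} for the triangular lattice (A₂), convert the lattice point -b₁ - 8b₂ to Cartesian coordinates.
(-5, -6.928)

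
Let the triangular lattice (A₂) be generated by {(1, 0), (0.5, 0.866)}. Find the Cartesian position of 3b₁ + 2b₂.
(4, 1.732)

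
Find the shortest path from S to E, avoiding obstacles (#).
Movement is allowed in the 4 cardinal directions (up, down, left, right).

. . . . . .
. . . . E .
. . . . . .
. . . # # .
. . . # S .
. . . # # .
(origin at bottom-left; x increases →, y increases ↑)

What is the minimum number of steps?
5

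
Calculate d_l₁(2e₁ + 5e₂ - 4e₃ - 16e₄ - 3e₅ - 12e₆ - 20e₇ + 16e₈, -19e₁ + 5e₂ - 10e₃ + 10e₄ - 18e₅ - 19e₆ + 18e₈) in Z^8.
97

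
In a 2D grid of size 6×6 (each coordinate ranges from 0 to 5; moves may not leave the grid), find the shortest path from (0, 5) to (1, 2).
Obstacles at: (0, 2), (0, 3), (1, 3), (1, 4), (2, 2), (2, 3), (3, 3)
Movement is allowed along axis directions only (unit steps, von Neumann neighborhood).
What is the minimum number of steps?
12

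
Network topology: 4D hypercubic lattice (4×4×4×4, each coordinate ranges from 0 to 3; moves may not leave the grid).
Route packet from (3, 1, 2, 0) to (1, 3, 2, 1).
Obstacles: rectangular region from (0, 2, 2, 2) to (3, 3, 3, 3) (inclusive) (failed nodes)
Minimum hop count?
5
(one shortest path: (3, 1, 2, 0) → (2, 1, 2, 0) → (1, 1, 2, 0) → (1, 2, 2, 0) → (1, 3, 2, 0) → (1, 3, 2, 1))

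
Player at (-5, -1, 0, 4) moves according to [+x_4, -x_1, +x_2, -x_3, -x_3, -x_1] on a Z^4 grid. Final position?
(-7, 0, -2, 5)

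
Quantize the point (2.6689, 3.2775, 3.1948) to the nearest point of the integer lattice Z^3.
(3, 3, 3)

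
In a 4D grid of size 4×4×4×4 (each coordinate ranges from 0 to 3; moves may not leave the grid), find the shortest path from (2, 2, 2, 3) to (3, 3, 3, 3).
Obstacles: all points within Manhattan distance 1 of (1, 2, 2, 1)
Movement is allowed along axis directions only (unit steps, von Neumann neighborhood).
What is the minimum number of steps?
3
(one shortest path: (2, 2, 2, 3) → (3, 2, 2, 3) → (3, 3, 2, 3) → (3, 3, 3, 3))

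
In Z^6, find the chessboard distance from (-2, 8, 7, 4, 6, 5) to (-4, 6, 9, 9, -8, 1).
14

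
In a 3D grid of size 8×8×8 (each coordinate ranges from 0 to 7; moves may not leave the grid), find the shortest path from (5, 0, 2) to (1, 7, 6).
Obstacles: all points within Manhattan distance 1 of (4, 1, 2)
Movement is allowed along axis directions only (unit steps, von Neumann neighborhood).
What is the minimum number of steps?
15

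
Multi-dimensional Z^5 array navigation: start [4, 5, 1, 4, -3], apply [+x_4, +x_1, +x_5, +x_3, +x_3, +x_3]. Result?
(5, 5, 4, 5, -2)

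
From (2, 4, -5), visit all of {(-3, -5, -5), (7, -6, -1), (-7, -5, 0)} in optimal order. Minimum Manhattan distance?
39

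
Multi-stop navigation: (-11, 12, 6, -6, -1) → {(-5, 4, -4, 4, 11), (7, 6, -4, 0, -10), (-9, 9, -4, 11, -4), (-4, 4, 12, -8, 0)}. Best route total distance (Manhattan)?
131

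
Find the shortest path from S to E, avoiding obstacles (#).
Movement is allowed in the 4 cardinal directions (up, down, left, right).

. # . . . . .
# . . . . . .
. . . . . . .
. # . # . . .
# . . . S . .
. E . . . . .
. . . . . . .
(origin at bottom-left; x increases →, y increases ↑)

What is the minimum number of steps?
4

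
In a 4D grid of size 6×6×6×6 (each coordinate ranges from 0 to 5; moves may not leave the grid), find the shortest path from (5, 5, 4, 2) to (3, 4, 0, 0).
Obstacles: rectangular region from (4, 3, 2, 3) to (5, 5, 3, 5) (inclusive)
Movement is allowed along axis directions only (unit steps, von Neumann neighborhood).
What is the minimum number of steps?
9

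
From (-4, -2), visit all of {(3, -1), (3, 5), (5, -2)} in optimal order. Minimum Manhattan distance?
18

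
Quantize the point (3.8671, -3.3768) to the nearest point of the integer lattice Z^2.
(4, -3)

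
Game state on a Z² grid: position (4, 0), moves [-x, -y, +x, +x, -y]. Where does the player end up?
(5, -2)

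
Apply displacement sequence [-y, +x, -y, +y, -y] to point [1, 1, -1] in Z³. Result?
(2, -1, -1)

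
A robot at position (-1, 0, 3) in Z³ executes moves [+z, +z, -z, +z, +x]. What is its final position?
(0, 0, 5)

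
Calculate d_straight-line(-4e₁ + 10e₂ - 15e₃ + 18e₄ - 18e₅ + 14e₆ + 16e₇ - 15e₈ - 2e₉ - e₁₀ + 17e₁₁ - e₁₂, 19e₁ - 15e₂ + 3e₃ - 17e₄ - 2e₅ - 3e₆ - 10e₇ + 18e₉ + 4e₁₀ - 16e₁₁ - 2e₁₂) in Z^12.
75.2596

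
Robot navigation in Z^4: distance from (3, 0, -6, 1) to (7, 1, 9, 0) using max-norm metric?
15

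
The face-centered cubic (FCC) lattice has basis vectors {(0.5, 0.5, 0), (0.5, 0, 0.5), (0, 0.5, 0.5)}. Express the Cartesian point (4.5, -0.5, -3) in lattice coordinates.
7b₁ + 2b₂ - 8b₃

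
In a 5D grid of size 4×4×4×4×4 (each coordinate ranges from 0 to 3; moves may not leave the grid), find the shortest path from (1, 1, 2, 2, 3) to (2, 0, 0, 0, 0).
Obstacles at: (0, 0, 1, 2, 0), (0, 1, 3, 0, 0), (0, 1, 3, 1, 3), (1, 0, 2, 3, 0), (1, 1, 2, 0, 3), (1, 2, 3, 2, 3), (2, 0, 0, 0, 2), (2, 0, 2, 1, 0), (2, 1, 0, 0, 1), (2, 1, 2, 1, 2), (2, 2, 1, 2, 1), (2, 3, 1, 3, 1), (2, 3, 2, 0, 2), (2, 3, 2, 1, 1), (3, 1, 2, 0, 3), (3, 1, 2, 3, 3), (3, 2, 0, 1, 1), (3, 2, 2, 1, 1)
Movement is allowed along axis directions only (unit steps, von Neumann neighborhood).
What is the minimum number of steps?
9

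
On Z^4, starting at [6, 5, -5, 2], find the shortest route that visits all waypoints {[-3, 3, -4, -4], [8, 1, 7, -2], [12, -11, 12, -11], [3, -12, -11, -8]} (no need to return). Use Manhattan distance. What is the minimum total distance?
110
(one optimal route: (6, 5, -5, 2) → (-3, 3, -4, -4) → (8, 1, 7, -2) → (12, -11, 12, -11) → (3, -12, -11, -8))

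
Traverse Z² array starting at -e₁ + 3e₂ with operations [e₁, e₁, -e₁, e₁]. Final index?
(1, 3)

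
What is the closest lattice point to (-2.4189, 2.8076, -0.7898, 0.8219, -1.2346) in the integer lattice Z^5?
(-2, 3, -1, 1, -1)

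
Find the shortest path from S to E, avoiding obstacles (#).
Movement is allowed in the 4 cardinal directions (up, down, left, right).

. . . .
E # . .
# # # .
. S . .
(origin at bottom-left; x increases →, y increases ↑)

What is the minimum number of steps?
9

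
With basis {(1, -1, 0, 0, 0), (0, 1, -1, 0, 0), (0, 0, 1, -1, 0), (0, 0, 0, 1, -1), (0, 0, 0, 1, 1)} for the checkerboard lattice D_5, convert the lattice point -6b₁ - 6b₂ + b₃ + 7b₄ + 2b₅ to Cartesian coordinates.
(-6, 0, 7, 8, -5)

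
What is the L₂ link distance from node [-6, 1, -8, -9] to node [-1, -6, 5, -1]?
17.5214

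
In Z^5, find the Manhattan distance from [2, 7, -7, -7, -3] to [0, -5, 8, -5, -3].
31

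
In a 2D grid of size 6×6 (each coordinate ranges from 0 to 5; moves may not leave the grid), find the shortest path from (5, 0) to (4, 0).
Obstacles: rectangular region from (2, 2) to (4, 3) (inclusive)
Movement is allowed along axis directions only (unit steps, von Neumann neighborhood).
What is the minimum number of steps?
1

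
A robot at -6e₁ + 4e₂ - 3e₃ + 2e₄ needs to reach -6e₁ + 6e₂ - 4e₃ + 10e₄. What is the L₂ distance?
8.30662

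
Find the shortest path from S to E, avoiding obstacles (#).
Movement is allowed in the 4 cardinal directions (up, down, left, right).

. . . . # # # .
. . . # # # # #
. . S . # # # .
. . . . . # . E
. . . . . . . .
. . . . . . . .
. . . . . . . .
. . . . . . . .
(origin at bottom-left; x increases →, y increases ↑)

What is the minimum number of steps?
8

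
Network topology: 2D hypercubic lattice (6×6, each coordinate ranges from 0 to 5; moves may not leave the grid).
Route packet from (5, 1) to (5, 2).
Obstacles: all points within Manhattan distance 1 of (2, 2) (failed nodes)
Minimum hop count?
1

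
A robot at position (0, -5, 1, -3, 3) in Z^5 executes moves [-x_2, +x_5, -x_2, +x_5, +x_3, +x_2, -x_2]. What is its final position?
(0, -7, 2, -3, 5)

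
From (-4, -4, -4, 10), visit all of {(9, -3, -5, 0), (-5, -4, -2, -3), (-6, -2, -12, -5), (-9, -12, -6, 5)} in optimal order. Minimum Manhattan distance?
85
(one optimal route: (-4, -4, -4, 10) → (-9, -12, -6, 5) → (-6, -2, -12, -5) → (-5, -4, -2, -3) → (9, -3, -5, 0))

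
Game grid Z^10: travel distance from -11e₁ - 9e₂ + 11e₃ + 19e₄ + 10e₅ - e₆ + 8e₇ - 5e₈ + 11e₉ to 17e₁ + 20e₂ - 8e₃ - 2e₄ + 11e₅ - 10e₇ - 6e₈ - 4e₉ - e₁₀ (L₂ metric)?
54.5894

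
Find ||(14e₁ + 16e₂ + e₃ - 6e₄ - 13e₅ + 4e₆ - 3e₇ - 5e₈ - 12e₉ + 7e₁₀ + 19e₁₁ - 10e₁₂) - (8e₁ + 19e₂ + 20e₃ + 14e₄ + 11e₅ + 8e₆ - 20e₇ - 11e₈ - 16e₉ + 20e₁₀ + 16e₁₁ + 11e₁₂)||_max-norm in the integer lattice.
24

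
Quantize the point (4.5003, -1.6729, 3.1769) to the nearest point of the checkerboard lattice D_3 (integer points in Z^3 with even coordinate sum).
(5, -2, 3)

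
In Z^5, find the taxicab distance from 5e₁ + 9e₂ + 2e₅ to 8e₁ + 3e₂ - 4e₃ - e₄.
16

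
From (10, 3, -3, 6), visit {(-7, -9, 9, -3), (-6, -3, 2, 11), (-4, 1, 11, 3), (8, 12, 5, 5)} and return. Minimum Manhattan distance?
132
(one optimal route: (10, 3, -3, 6) → (-6, -3, 2, 11) → (-7, -9, 9, -3) → (-4, 1, 11, 3) → (8, 12, 5, 5) → (10, 3, -3, 6))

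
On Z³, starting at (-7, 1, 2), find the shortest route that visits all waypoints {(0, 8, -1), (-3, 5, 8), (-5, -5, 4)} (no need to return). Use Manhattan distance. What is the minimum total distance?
41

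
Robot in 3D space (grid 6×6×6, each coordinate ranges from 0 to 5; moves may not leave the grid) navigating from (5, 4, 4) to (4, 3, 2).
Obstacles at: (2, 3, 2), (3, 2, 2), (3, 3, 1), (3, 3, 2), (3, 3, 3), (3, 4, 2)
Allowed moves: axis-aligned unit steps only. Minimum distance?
4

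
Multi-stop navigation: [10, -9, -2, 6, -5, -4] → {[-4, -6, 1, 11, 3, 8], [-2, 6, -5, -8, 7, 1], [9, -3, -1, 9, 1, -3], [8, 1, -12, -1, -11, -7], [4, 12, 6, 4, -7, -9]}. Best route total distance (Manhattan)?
200
(one optimal route: (10, -9, -2, 6, -5, -4) → (9, -3, -1, 9, 1, -3) → (-4, -6, 1, 11, 3, 8) → (-2, 6, -5, -8, 7, 1) → (8, 1, -12, -1, -11, -7) → (4, 12, 6, 4, -7, -9))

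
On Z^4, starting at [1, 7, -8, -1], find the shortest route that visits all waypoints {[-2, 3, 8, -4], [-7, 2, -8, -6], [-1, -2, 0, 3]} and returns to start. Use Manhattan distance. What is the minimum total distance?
86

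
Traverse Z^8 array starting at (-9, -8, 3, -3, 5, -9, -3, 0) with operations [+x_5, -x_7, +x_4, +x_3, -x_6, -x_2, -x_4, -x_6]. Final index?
(-9, -9, 4, -3, 6, -11, -4, 0)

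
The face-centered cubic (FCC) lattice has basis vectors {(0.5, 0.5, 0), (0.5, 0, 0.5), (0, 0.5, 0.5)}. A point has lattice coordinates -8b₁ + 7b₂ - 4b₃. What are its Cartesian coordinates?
(-0.5, -6, 1.5)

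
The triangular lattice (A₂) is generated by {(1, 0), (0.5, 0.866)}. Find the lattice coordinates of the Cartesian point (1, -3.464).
3b₁ - 4b₂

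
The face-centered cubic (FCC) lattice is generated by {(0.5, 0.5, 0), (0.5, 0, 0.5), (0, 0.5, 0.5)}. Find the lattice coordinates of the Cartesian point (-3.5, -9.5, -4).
-9b₁ + 2b₂ - 10b₃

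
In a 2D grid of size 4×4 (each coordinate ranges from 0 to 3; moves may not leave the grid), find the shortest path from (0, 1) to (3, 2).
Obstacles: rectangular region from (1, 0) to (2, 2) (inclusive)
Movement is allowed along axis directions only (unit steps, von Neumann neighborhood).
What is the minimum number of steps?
6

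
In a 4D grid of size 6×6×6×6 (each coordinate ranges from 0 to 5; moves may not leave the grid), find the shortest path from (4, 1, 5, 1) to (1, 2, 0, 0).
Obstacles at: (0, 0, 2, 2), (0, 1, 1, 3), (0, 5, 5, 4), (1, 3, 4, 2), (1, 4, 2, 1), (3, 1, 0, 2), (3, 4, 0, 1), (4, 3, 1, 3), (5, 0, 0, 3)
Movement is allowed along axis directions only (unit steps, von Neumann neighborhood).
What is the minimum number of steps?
10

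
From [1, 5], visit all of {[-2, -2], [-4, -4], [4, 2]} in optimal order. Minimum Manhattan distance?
20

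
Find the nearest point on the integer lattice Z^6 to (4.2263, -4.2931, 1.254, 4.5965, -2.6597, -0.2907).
(4, -4, 1, 5, -3, 0)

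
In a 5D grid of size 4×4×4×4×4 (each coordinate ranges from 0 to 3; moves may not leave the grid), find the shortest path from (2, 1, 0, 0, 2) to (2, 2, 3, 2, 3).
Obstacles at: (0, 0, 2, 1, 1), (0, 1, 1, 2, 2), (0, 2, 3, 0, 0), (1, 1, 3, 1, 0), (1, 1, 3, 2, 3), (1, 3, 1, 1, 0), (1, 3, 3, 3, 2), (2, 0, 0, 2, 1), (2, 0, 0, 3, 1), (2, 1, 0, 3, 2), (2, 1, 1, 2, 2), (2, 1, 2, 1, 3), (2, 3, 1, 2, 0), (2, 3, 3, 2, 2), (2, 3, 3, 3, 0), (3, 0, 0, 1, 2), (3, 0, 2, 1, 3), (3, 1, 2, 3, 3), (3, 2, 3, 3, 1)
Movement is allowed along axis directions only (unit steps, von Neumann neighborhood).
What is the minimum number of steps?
7
(one shortest path: (2, 1, 0, 0, 2) → (2, 2, 0, 0, 2) → (2, 2, 1, 0, 2) → (2, 2, 2, 0, 2) → (2, 2, 3, 0, 2) → (2, 2, 3, 1, 2) → (2, 2, 3, 2, 2) → (2, 2, 3, 2, 3))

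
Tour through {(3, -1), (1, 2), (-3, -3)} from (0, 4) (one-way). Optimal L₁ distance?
16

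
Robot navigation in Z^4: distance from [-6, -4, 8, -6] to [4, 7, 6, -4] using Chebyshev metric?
11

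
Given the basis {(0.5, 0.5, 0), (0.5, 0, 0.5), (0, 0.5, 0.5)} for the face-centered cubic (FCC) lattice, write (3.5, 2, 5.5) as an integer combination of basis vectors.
7b₂ + 4b₃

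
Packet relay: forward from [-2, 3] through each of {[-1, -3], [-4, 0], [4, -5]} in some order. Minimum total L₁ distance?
18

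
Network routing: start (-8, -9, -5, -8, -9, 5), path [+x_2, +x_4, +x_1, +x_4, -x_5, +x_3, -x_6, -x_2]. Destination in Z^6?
(-7, -9, -4, -6, -10, 4)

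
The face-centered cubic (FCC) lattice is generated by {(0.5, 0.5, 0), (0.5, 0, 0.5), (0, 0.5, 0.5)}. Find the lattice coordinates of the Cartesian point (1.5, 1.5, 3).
3b₂ + 3b₃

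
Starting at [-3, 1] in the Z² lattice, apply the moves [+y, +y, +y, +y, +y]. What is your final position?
(-3, 6)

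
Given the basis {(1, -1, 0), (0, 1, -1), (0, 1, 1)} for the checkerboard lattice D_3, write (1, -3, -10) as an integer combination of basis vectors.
b₁ + 4b₂ - 6b₃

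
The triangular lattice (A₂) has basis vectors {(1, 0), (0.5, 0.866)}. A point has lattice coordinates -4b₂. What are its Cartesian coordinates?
(-2, -3.464)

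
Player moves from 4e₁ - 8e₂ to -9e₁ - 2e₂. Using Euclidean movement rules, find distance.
14.3178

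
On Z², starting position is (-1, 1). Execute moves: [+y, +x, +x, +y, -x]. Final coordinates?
(0, 3)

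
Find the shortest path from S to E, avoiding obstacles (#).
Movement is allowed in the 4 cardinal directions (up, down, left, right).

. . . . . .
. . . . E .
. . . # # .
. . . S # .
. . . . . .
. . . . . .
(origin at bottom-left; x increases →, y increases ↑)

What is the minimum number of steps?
5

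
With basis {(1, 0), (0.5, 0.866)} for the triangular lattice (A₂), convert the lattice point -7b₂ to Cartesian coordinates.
(-3.5, -6.062)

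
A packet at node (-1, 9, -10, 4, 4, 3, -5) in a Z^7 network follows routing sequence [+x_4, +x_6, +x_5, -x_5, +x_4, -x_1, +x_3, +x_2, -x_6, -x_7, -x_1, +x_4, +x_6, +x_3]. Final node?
(-3, 10, -8, 7, 4, 4, -6)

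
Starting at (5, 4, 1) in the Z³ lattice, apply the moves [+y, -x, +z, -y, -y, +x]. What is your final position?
(5, 3, 2)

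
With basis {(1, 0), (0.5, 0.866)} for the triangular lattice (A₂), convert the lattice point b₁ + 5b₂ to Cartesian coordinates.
(3.5, 4.33)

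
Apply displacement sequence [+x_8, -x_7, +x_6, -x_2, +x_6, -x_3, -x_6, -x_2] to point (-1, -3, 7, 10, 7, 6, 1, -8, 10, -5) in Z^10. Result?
(-1, -5, 6, 10, 7, 7, 0, -7, 10, -5)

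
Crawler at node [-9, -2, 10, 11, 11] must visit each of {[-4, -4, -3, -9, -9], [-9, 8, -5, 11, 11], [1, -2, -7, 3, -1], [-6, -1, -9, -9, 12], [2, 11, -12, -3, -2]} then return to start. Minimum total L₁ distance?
206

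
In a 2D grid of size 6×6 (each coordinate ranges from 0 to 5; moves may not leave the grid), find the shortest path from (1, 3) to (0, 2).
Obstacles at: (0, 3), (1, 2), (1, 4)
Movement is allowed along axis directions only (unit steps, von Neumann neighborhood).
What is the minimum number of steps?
6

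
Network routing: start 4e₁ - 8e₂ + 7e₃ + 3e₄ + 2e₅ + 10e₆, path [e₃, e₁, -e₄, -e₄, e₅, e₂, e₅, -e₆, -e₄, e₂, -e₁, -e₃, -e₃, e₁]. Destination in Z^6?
(5, -6, 6, 0, 4, 9)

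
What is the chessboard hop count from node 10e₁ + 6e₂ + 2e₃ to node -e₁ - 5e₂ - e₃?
11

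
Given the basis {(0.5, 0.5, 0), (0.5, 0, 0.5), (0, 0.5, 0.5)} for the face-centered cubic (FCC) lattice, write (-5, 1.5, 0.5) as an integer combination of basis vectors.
-4b₁ - 6b₂ + 7b₃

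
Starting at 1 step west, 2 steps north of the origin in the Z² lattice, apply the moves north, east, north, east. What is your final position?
(1, 4)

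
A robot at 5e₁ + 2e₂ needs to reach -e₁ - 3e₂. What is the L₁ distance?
11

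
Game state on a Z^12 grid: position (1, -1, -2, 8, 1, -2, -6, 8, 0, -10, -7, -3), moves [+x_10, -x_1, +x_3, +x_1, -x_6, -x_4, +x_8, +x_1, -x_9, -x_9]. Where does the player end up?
(2, -1, -1, 7, 1, -3, -6, 9, -2, -9, -7, -3)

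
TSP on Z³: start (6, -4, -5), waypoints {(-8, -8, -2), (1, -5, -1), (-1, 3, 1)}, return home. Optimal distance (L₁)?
64
(one optimal route: (6, -4, -5) → (-8, -8, -2) → (-1, 3, 1) → (1, -5, -1) → (6, -4, -5))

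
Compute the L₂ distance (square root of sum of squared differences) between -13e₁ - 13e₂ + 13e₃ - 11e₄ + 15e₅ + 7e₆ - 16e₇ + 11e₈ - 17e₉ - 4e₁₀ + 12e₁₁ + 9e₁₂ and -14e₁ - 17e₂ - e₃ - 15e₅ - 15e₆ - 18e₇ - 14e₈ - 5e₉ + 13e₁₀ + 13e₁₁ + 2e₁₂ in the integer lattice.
53.1977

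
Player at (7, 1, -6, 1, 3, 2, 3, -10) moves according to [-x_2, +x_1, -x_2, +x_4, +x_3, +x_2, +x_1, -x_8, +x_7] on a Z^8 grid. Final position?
(9, 0, -5, 2, 3, 2, 4, -11)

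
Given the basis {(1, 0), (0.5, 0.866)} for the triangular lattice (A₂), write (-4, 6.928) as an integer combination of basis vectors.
-8b₁ + 8b₂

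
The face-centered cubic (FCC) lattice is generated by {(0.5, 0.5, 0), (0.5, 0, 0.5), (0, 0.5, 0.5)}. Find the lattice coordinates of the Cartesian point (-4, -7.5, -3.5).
-8b₁ - 7b₃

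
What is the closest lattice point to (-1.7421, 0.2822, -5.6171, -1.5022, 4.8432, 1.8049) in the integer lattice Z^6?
(-2, 0, -6, -2, 5, 2)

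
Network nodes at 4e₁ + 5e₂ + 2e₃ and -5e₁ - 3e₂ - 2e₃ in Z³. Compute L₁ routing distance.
21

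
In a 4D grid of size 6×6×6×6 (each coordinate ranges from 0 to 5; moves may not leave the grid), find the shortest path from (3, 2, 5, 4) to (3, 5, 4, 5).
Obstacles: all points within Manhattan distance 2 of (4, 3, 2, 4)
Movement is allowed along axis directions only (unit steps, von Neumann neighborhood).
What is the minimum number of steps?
5
(one shortest path: (3, 2, 5, 4) → (3, 3, 5, 4) → (3, 4, 5, 4) → (3, 5, 5, 4) → (3, 5, 4, 4) → (3, 5, 4, 5))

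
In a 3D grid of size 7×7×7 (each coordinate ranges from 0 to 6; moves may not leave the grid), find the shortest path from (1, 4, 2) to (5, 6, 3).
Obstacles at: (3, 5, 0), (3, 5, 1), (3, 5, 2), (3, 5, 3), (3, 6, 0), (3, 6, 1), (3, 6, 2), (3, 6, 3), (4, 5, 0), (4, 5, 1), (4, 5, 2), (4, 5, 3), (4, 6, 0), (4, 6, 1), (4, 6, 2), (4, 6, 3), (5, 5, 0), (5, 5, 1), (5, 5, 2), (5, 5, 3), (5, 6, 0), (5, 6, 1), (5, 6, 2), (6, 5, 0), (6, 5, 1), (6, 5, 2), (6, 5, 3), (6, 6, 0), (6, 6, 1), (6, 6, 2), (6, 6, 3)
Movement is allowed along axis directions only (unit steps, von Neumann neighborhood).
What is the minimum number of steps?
9
(one shortest path: (1, 4, 2) → (2, 4, 2) → (3, 4, 2) → (4, 4, 2) → (5, 4, 2) → (5, 4, 3) → (5, 4, 4) → (5, 5, 4) → (5, 6, 4) → (5, 6, 3))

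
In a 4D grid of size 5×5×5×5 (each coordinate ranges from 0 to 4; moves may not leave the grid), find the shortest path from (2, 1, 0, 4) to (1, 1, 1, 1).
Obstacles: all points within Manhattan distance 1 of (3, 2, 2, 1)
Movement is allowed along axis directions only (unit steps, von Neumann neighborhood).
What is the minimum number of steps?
5
(one shortest path: (2, 1, 0, 4) → (1, 1, 0, 4) → (1, 1, 1, 4) → (1, 1, 1, 3) → (1, 1, 1, 2) → (1, 1, 1, 1))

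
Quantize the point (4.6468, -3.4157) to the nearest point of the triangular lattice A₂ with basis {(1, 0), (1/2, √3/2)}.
(5, -3.464)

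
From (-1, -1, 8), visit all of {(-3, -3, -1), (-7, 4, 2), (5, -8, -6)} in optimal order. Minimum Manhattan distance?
49
(one optimal route: (-1, -1, 8) → (-7, 4, 2) → (-3, -3, -1) → (5, -8, -6))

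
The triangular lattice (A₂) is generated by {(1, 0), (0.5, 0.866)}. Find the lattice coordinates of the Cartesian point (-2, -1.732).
-b₁ - 2b₂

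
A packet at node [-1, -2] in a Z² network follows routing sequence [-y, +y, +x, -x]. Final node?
(-1, -2)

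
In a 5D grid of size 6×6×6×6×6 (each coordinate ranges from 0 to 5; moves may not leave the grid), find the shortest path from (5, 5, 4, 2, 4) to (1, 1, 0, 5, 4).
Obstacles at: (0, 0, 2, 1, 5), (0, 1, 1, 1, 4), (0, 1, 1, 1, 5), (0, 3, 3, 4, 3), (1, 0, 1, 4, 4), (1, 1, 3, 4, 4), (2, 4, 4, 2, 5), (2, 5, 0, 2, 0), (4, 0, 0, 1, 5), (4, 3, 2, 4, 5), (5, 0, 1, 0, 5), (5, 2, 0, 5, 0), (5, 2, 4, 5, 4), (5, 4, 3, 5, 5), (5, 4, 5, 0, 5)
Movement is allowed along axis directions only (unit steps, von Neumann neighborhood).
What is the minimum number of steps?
15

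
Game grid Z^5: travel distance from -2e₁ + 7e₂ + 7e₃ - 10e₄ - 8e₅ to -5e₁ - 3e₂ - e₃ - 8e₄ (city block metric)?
31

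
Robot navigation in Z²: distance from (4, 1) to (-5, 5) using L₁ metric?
13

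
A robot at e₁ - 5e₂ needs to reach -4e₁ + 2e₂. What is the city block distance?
12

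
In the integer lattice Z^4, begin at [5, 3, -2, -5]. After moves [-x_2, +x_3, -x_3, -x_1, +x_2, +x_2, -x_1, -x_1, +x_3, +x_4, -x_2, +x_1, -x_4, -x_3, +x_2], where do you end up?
(3, 4, -2, -5)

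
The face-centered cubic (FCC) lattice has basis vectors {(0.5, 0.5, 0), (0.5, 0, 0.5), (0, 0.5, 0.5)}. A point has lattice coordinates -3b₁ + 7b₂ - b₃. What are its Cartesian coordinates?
(2, -2, 3)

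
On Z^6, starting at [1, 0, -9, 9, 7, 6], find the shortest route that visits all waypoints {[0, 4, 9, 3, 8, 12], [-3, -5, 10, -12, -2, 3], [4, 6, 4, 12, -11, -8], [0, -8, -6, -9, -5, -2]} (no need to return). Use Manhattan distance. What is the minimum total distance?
177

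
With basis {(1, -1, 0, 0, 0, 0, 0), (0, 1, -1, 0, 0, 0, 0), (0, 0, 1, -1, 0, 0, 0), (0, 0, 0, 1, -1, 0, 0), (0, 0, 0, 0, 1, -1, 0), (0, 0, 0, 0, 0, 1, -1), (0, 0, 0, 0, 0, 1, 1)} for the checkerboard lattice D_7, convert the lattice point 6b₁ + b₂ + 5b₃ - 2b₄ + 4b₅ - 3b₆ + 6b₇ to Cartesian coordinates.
(6, -5, 4, -7, 6, -1, 9)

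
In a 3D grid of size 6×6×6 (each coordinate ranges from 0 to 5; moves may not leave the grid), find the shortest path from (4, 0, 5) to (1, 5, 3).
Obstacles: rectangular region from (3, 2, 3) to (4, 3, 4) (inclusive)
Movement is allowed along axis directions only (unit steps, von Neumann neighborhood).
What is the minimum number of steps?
10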